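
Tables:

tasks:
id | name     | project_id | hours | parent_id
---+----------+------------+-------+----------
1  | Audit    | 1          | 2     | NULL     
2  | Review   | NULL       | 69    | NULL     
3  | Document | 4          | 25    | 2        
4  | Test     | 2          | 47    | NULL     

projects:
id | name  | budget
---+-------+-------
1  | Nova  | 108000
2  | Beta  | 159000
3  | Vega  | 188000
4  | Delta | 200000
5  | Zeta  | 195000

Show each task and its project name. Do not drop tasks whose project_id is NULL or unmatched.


LEFT JOIN keeps every row from tasks (the left table); where project_id has no match in projects, the project columns become NULL. Walk through each task:
  - task 1 (Audit): project_id=1 -> matches Nova
  - task 2 (Review): project_id=NULL, no match -> kept with NULL
  - task 3 (Document): project_id=4 -> matches Delta
  - task 4 (Test): project_id=2 -> matches Beta
All 4 rows appear; 1 has NULL project.

SQL:
SELECT a.name, b.name AS project
FROM tasks a
LEFT JOIN projects b ON a.project_id = b.id

Result:
name     | project
---------+--------
Audit    | Nova   
Review   | NULL   
Document | Delta  
Test     | Beta   


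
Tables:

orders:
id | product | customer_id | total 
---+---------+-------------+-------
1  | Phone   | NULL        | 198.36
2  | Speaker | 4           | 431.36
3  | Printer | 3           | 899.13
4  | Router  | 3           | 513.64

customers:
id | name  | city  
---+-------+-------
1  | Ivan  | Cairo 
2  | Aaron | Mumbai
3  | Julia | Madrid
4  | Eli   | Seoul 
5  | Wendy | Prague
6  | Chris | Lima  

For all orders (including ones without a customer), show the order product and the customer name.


LEFT JOIN keeps every row from orders (the left table); where customer_id has no match in customers, the customer columns become NULL. Walk through each order:
  - order 1 (Phone): customer_id=NULL, no match -> kept with NULL
  - order 2 (Speaker): customer_id=4 -> matches Eli
  - order 3 (Printer): customer_id=3 -> matches Julia
  - order 4 (Router): customer_id=3 -> matches Julia
All 4 rows appear; 1 has NULL customer.

SQL:
SELECT a.product, b.name AS customer
FROM orders a
LEFT JOIN customers b ON a.customer_id = b.id

Result:
product | customer
--------+---------
Phone   | NULL    
Speaker | Eli     
Printer | Julia   
Router  | Julia   


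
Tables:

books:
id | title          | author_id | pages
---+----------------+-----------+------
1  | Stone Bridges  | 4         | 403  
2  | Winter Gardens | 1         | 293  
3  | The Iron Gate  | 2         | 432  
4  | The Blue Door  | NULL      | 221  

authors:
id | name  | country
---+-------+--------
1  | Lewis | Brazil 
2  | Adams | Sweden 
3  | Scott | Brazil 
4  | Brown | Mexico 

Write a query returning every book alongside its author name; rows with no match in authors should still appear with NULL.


LEFT JOIN keeps every row from books (the left table); where author_id has no match in authors, the author columns become NULL. Walk through each book:
  - book 1 (Stone Bridges): author_id=4 -> matches Brown
  - book 2 (Winter Gardens): author_id=1 -> matches Lewis
  - book 3 (The Iron Gate): author_id=2 -> matches Adams
  - book 4 (The Blue Door): author_id=NULL, no match -> kept with NULL
All 4 rows appear; 1 has NULL author.

SQL:
SELECT a.title, b.name AS author
FROM books a
LEFT JOIN authors b ON a.author_id = b.id

Result:
title          | author
---------------+-------
Stone Bridges  | Brown 
Winter Gardens | Lewis 
The Iron Gate  | Adams 
The Blue Door  | NULL  


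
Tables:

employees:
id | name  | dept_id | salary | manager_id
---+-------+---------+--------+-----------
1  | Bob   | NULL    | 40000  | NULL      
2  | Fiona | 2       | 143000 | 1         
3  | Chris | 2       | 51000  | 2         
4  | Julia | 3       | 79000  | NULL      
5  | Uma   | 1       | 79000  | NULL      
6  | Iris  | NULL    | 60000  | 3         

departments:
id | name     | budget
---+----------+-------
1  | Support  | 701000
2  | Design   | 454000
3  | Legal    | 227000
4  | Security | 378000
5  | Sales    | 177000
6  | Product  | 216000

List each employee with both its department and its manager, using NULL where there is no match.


Two LEFT JOINs from the same base table employees: one to departments via dept_id, one to employees itself via manager_id. Both are LEFT so every employee is preserved.
Match against departments:
  - employee 1 (Bob): dept_id=NULL, no match -> kept with NULL
  - employee 2 (Fiona): dept_id=2 -> matches Design
  - employee 3 (Chris): dept_id=2 -> matches Design
  - employee 4 (Julia): dept_id=3 -> matches Legal
  - employee 5 (Uma): dept_id=1 -> matches Support
  - employee 6 (Iris): dept_id=NULL, no match -> kept with NULL
Match against employees (self):
  - employee 1 (Bob): manager_id=NULL -> NULL
  - employee 2 (Fiona): manager_id=1 -> Bob
  - employee 3 (Chris): manager_id=2 -> Fiona
  - employee 4 (Julia): manager_id=NULL -> NULL
  - employee 5 (Uma): manager_id=NULL -> NULL
  - employee 6 (Iris): manager_id=3 -> Chris

SQL:
SELECT a.name, b.name AS department, c.name AS manager
FROM employees a
LEFT JOIN departments b ON a.dept_id = b.id
LEFT JOIN employees c ON a.manager_id = c.id

Result:
name  | department | manager
------+------------+--------
Bob   | NULL       | NULL   
Fiona | Design     | Bob    
Chris | Design     | Fiona  
Julia | Legal      | NULL   
Uma   | Support    | NULL   
Iris  | NULL       | Chris  


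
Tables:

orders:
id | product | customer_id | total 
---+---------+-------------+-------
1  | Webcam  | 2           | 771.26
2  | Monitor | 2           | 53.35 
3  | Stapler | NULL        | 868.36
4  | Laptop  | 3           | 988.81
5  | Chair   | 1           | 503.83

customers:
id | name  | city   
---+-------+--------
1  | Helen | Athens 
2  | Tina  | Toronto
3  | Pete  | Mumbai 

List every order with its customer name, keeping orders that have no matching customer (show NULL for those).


LEFT JOIN keeps every row from orders (the left table); where customer_id has no match in customers, the customer columns become NULL. Walk through each order:
  - order 1 (Webcam): customer_id=2 -> matches Tina
  - order 2 (Monitor): customer_id=2 -> matches Tina
  - order 3 (Stapler): customer_id=NULL, no match -> kept with NULL
  - order 4 (Laptop): customer_id=3 -> matches Pete
  - order 5 (Chair): customer_id=1 -> matches Helen
All 5 rows appear; 1 has NULL customer.

SQL:
SELECT a.product, b.name AS customer
FROM orders a
LEFT JOIN customers b ON a.customer_id = b.id

Result:
product | customer
--------+---------
Webcam  | Tina    
Monitor | Tina    
Stapler | NULL    
Laptop  | Pete    
Chair   | Helen   


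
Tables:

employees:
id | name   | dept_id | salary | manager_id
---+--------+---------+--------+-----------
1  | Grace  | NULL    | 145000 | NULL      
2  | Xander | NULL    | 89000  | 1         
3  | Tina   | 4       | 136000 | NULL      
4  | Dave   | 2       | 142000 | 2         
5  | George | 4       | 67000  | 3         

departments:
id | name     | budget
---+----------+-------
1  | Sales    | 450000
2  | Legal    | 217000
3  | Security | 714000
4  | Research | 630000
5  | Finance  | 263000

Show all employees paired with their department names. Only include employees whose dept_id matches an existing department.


INNER JOIN keeps only employees rows whose dept_id matches an id in departments. Walk through each employee:
  - employee 1 (Grace): dept_id=NULL, no match -> dropped
  - employee 2 (Xander): dept_id=NULL, no match -> dropped
  - employee 3 (Tina): dept_id=4 -> matches Research
  - employee 4 (Dave): dept_id=2 -> matches Legal
  - employee 5 (George): dept_id=4 -> matches Research
So 2 of 5 rows are dropped.

SQL:
SELECT a.name, b.name AS department
FROM employees a
INNER JOIN departments b ON a.dept_id = b.id

Result:
name   | department
-------+-----------
Tina   | Research  
Dave   | Legal     
George | Research  


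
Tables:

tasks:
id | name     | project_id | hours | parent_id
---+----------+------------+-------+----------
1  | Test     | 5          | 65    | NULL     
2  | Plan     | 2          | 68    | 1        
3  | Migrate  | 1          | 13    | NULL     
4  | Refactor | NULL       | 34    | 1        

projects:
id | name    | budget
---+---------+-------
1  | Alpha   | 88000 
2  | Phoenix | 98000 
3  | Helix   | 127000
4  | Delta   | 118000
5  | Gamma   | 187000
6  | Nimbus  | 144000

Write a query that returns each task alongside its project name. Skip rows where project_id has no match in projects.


INNER JOIN keeps only tasks rows whose project_id matches an id in projects. Walk through each task:
  - task 1 (Test): project_id=5 -> matches Gamma
  - task 2 (Plan): project_id=2 -> matches Phoenix
  - task 3 (Migrate): project_id=1 -> matches Alpha
  - task 4 (Refactor): project_id=NULL, no match -> dropped
So 1 of 4 rows is dropped.

SQL:
SELECT a.name, b.name AS project
FROM tasks a
INNER JOIN projects b ON a.project_id = b.id

Result:
name    | project
--------+--------
Test    | Gamma  
Plan    | Phoenix
Migrate | Alpha  


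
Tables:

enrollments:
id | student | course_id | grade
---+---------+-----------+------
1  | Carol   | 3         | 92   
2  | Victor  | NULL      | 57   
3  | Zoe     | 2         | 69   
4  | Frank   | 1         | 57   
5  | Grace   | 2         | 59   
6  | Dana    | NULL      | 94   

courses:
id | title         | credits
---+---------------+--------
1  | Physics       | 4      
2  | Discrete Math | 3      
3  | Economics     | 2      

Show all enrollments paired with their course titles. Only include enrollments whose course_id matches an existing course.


INNER JOIN keeps only enrollments rows whose course_id matches an id in courses. Walk through each enrollment:
  - enrollment 1 (Carol): course_id=3 -> matches Economics
  - enrollment 2 (Victor): course_id=NULL, no match -> dropped
  - enrollment 3 (Zoe): course_id=2 -> matches Discrete Math
  - enrollment 4 (Frank): course_id=1 -> matches Physics
  - enrollment 5 (Grace): course_id=2 -> matches Discrete Math
  - enrollment 6 (Dana): course_id=NULL, no match -> dropped
So 2 of 6 rows are dropped.

SQL:
SELECT a.student, b.title AS course
FROM enrollments a
INNER JOIN courses b ON a.course_id = b.id

Result:
student | course       
--------+--------------
Carol   | Economics    
Zoe     | Discrete Math
Frank   | Physics      
Grace   | Discrete Math


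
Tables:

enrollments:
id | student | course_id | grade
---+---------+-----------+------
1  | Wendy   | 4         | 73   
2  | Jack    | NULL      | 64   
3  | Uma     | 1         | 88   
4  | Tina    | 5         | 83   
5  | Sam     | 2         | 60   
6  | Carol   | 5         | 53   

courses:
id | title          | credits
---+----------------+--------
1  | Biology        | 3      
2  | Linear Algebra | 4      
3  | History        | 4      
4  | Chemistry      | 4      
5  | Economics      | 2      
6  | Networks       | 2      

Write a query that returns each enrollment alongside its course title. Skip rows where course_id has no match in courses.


INNER JOIN keeps only enrollments rows whose course_id matches an id in courses. Walk through each enrollment:
  - enrollment 1 (Wendy): course_id=4 -> matches Chemistry
  - enrollment 2 (Jack): course_id=NULL, no match -> dropped
  - enrollment 3 (Uma): course_id=1 -> matches Biology
  - enrollment 4 (Tina): course_id=5 -> matches Economics
  - enrollment 5 (Sam): course_id=2 -> matches Linear Algebra
  - enrollment 6 (Carol): course_id=5 -> matches Economics
So 1 of 6 rows is dropped.

SQL:
SELECT a.student, b.title AS course
FROM enrollments a
INNER JOIN courses b ON a.course_id = b.id

Result:
student | course        
--------+---------------
Wendy   | Chemistry     
Uma     | Biology       
Tina    | Economics     
Sam     | Linear Algebra
Carol   | Economics     


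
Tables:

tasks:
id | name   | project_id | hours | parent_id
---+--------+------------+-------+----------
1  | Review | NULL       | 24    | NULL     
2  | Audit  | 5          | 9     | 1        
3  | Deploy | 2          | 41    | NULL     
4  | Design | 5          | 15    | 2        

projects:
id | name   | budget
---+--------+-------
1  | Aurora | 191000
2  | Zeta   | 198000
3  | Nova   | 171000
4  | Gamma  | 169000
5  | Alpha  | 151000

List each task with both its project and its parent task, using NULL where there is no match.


Two LEFT JOINs from the same base table tasks: one to projects via project_id, one to tasks itself via parent_id. Both are LEFT so every task is preserved.
Match against projects:
  - task 1 (Review): project_id=NULL, no match -> kept with NULL
  - task 2 (Audit): project_id=5 -> matches Alpha
  - task 3 (Deploy): project_id=2 -> matches Zeta
  - task 4 (Design): project_id=5 -> matches Alpha
Match against tasks (self):
  - task 1 (Review): parent_id=NULL -> NULL
  - task 2 (Audit): parent_id=1 -> Review
  - task 3 (Deploy): parent_id=NULL -> NULL
  - task 4 (Design): parent_id=2 -> Audit

SQL:
SELECT a.name, b.name AS project, c.name AS parent
FROM tasks a
LEFT JOIN projects b ON a.project_id = b.id
LEFT JOIN tasks c ON a.parent_id = c.id

Result:
name   | project | parent
-------+---------+-------
Review | NULL    | NULL  
Audit  | Alpha   | Review
Deploy | Zeta    | NULL  
Design | Alpha   | Audit 


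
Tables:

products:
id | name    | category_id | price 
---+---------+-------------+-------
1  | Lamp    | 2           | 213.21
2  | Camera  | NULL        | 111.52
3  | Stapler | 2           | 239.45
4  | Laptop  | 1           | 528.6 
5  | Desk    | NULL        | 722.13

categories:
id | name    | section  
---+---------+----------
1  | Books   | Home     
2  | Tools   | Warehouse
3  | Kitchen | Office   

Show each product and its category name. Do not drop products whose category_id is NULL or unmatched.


LEFT JOIN keeps every row from products (the left table); where category_id has no match in categories, the category columns become NULL. Walk through each product:
  - product 1 (Lamp): category_id=2 -> matches Tools
  - product 2 (Camera): category_id=NULL, no match -> kept with NULL
  - product 3 (Stapler): category_id=2 -> matches Tools
  - product 4 (Laptop): category_id=1 -> matches Books
  - product 5 (Desk): category_id=NULL, no match -> kept with NULL
All 5 rows appear; 2 have NULL category.

SQL:
SELECT a.name, b.name AS category
FROM products a
LEFT JOIN categories b ON a.category_id = b.id

Result:
name    | category
--------+---------
Lamp    | Tools   
Camera  | NULL    
Stapler | Tools   
Laptop  | Books   
Desk    | NULL    


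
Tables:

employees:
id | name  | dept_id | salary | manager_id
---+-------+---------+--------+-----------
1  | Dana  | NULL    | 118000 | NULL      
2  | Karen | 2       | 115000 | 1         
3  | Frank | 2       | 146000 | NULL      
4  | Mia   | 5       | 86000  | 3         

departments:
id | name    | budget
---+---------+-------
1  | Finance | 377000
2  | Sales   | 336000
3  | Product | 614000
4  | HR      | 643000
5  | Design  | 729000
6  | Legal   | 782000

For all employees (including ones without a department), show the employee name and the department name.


LEFT JOIN keeps every row from employees (the left table); where dept_id has no match in departments, the department columns become NULL. Walk through each employee:
  - employee 1 (Dana): dept_id=NULL, no match -> kept with NULL
  - employee 2 (Karen): dept_id=2 -> matches Sales
  - employee 3 (Frank): dept_id=2 -> matches Sales
  - employee 4 (Mia): dept_id=5 -> matches Design
All 4 rows appear; 1 has NULL department.

SQL:
SELECT a.name, b.name AS department
FROM employees a
LEFT JOIN departments b ON a.dept_id = b.id

Result:
name  | department
------+-----------
Dana  | NULL      
Karen | Sales     
Frank | Sales     
Mia   | Design    


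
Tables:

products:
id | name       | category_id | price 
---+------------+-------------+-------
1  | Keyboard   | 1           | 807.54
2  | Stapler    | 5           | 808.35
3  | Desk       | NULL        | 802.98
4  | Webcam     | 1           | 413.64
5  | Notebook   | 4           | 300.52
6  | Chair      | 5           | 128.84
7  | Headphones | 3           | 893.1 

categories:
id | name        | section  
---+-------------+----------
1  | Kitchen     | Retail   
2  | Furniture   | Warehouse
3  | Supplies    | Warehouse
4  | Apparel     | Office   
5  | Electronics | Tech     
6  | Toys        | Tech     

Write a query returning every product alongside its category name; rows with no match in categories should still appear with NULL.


LEFT JOIN keeps every row from products (the left table); where category_id has no match in categories, the category columns become NULL. Walk through each product:
  - product 1 (Keyboard): category_id=1 -> matches Kitchen
  - product 2 (Stapler): category_id=5 -> matches Electronics
  - product 3 (Desk): category_id=NULL, no match -> kept with NULL
  - product 4 (Webcam): category_id=1 -> matches Kitchen
  - product 5 (Notebook): category_id=4 -> matches Apparel
  - product 6 (Chair): category_id=5 -> matches Electronics
  - product 7 (Headphones): category_id=3 -> matches Supplies
All 7 rows appear; 1 has NULL category.

SQL:
SELECT a.name, b.name AS category
FROM products a
LEFT JOIN categories b ON a.category_id = b.id

Result:
name       | category   
-----------+------------
Keyboard   | Kitchen    
Stapler    | Electronics
Desk       | NULL       
Webcam     | Kitchen    
Notebook   | Apparel    
Chair      | Electronics
Headphones | Supplies   


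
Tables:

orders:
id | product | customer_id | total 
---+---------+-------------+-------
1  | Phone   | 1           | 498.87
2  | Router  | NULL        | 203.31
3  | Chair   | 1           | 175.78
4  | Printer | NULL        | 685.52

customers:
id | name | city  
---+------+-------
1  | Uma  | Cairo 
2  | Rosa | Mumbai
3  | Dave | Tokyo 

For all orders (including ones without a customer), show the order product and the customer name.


LEFT JOIN keeps every row from orders (the left table); where customer_id has no match in customers, the customer columns become NULL. Walk through each order:
  - order 1 (Phone): customer_id=1 -> matches Uma
  - order 2 (Router): customer_id=NULL, no match -> kept with NULL
  - order 3 (Chair): customer_id=1 -> matches Uma
  - order 4 (Printer): customer_id=NULL, no match -> kept with NULL
All 4 rows appear; 2 have NULL customer.

SQL:
SELECT a.product, b.name AS customer
FROM orders a
LEFT JOIN customers b ON a.customer_id = b.id

Result:
product | customer
--------+---------
Phone   | Uma     
Router  | NULL    
Chair   | Uma     
Printer | NULL    


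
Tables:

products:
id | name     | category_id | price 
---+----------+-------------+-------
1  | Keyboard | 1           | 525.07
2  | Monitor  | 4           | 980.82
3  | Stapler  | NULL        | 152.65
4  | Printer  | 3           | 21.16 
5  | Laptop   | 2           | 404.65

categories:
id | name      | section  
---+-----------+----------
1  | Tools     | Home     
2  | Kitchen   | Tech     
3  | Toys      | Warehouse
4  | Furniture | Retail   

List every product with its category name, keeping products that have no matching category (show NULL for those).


LEFT JOIN keeps every row from products (the left table); where category_id has no match in categories, the category columns become NULL. Walk through each product:
  - product 1 (Keyboard): category_id=1 -> matches Tools
  - product 2 (Monitor): category_id=4 -> matches Furniture
  - product 3 (Stapler): category_id=NULL, no match -> kept with NULL
  - product 4 (Printer): category_id=3 -> matches Toys
  - product 5 (Laptop): category_id=2 -> matches Kitchen
All 5 rows appear; 1 has NULL category.

SQL:
SELECT a.name, b.name AS category
FROM products a
LEFT JOIN categories b ON a.category_id = b.id

Result:
name     | category 
---------+----------
Keyboard | Tools    
Monitor  | Furniture
Stapler  | NULL     
Printer  | Toys     
Laptop   | Kitchen  


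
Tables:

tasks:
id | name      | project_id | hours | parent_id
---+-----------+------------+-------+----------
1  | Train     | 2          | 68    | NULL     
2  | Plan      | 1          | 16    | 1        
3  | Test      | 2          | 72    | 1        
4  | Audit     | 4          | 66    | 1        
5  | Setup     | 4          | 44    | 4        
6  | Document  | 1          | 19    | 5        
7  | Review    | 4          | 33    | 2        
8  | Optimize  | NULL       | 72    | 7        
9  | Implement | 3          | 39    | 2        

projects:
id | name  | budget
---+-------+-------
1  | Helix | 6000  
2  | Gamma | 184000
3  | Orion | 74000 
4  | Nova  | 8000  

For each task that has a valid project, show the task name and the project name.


INNER JOIN keeps only tasks rows whose project_id matches an id in projects. Walk through each task:
  - task 1 (Train): project_id=2 -> matches Gamma
  - task 2 (Plan): project_id=1 -> matches Helix
  - task 3 (Test): project_id=2 -> matches Gamma
  - task 4 (Audit): project_id=4 -> matches Nova
  - task 5 (Setup): project_id=4 -> matches Nova
  - task 6 (Document): project_id=1 -> matches Helix
  - task 7 (Review): project_id=4 -> matches Nova
  - task 8 (Optimize): project_id=NULL, no match -> dropped
  - task 9 (Implement): project_id=3 -> matches Orion
So 1 of 9 rows is dropped.

SQL:
SELECT a.name, b.name AS project
FROM tasks a
INNER JOIN projects b ON a.project_id = b.id

Result:
name      | project
----------+--------
Train     | Gamma  
Plan      | Helix  
Test      | Gamma  
Audit     | Nova   
Setup     | Nova   
Document  | Helix  
Review    | Nova   
Implement | Orion  


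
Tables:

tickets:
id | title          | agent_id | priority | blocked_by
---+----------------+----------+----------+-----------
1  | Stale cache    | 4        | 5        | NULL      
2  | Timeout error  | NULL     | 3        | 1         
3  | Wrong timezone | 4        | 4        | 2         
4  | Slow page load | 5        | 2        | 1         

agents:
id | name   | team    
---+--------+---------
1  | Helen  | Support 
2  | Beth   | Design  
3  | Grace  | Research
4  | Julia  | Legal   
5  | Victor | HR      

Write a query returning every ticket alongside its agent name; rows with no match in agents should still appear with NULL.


LEFT JOIN keeps every row from tickets (the left table); where agent_id has no match in agents, the agent columns become NULL. Walk through each ticket:
  - ticket 1 (Stale cache): agent_id=4 -> matches Julia
  - ticket 2 (Timeout error): agent_id=NULL, no match -> kept with NULL
  - ticket 3 (Wrong timezone): agent_id=4 -> matches Julia
  - ticket 4 (Slow page load): agent_id=5 -> matches Victor
All 4 rows appear; 1 has NULL agent.

SQL:
SELECT a.title, b.name AS agent
FROM tickets a
LEFT JOIN agents b ON a.agent_id = b.id

Result:
title          | agent 
---------------+-------
Stale cache    | Julia 
Timeout error  | NULL  
Wrong timezone | Julia 
Slow page load | Victor


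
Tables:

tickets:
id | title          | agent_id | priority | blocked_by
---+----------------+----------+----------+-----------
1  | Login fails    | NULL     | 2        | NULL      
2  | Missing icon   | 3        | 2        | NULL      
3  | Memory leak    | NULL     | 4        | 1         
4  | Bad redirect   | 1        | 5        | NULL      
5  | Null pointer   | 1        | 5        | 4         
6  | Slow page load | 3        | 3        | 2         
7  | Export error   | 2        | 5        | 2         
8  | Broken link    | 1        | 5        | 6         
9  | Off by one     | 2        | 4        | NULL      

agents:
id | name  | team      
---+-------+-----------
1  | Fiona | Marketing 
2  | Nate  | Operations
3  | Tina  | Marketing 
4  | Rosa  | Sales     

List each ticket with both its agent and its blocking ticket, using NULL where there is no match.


Two LEFT JOINs from the same base table tickets: one to agents via agent_id, one to tickets itself via blocked_by. Both are LEFT so every ticket is preserved.
Match against agents:
  - ticket 1 (Login fails): agent_id=NULL, no match -> kept with NULL
  - ticket 2 (Missing icon): agent_id=3 -> matches Tina
  - ticket 3 (Memory leak): agent_id=NULL, no match -> kept with NULL
  - ticket 4 (Bad redirect): agent_id=1 -> matches Fiona
  - ticket 5 (Null pointer): agent_id=1 -> matches Fiona
  - ticket 6 (Slow page load): agent_id=3 -> matches Tina
  - ticket 7 (Export error): agent_id=2 -> matches Nate
  - ticket 8 (Broken link): agent_id=1 -> matches Fiona
  - ticket 9 (Off by one): agent_id=2 -> matches Nate
Match against tickets (self):
  - ticket 1 (Login fails): blocked_by=NULL -> NULL
  - ticket 2 (Missing icon): blocked_by=NULL -> NULL
  - ticket 3 (Memory leak): blocked_by=1 -> Login fails
  - ticket 4 (Bad redirect): blocked_by=NULL -> NULL
  - ticket 5 (Null pointer): blocked_by=4 -> Bad redirect
  - ticket 6 (Slow page load): blocked_by=2 -> Missing icon
  - ticket 7 (Export error): blocked_by=2 -> Missing icon
  - ticket 8 (Broken link): blocked_by=6 -> Slow page load
  - ticket 9 (Off by one): blocked_by=NULL -> NULL

SQL:
SELECT a.title, b.name AS agent, c.title AS blocked_by
FROM tickets a
LEFT JOIN agents b ON a.agent_id = b.id
LEFT JOIN tickets c ON a.blocked_by = c.id

Result:
title          | agent | blocked_by    
---------------+-------+---------------
Login fails    | NULL  | NULL          
Missing icon   | Tina  | NULL          
Memory leak    | NULL  | Login fails   
Bad redirect   | Fiona | NULL          
Null pointer   | Fiona | Bad redirect  
Slow page load | Tina  | Missing icon  
Export error   | Nate  | Missing icon  
Broken link    | Fiona | Slow page load
Off by one     | Nate  | NULL          


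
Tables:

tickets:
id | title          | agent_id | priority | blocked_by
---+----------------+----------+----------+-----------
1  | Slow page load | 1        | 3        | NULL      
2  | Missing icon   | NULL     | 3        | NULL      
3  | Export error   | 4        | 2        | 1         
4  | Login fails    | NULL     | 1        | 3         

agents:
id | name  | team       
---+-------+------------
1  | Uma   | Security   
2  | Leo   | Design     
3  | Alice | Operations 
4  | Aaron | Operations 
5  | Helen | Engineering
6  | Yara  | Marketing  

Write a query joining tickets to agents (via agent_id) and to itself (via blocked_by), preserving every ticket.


Two LEFT JOINs from the same base table tickets: one to agents via agent_id, one to tickets itself via blocked_by. Both are LEFT so every ticket is preserved.
Match against agents:
  - ticket 1 (Slow page load): agent_id=1 -> matches Uma
  - ticket 2 (Missing icon): agent_id=NULL, no match -> kept with NULL
  - ticket 3 (Export error): agent_id=4 -> matches Aaron
  - ticket 4 (Login fails): agent_id=NULL, no match -> kept with NULL
Match against tickets (self):
  - ticket 1 (Slow page load): blocked_by=NULL -> NULL
  - ticket 2 (Missing icon): blocked_by=NULL -> NULL
  - ticket 3 (Export error): blocked_by=1 -> Slow page load
  - ticket 4 (Login fails): blocked_by=3 -> Export error

SQL:
SELECT a.title, b.name AS agent, c.title AS blocked_by
FROM tickets a
LEFT JOIN agents b ON a.agent_id = b.id
LEFT JOIN tickets c ON a.blocked_by = c.id

Result:
title          | agent | blocked_by    
---------------+-------+---------------
Slow page load | Uma   | NULL          
Missing icon   | NULL  | NULL          
Export error   | Aaron | Slow page load
Login fails    | NULL  | Export error  


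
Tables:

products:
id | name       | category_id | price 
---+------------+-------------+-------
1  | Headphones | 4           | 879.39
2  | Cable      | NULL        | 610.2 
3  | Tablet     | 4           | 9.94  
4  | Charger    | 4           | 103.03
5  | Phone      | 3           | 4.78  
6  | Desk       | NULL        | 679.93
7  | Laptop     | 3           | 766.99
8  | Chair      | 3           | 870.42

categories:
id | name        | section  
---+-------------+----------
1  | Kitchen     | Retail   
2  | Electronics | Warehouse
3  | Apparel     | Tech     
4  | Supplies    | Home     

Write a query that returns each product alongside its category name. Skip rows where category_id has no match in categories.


INNER JOIN keeps only products rows whose category_id matches an id in categories. Walk through each product:
  - product 1 (Headphones): category_id=4 -> matches Supplies
  - product 2 (Cable): category_id=NULL, no match -> dropped
  - product 3 (Tablet): category_id=4 -> matches Supplies
  - product 4 (Charger): category_id=4 -> matches Supplies
  - product 5 (Phone): category_id=3 -> matches Apparel
  - product 6 (Desk): category_id=NULL, no match -> dropped
  - product 7 (Laptop): category_id=3 -> matches Apparel
  - product 8 (Chair): category_id=3 -> matches Apparel
So 2 of 8 rows are dropped.

SQL:
SELECT a.name, b.name AS category
FROM products a
INNER JOIN categories b ON a.category_id = b.id

Result:
name       | category
-----------+---------
Headphones | Supplies
Tablet     | Supplies
Charger    | Supplies
Phone      | Apparel 
Laptop     | Apparel 
Chair      | Apparel 


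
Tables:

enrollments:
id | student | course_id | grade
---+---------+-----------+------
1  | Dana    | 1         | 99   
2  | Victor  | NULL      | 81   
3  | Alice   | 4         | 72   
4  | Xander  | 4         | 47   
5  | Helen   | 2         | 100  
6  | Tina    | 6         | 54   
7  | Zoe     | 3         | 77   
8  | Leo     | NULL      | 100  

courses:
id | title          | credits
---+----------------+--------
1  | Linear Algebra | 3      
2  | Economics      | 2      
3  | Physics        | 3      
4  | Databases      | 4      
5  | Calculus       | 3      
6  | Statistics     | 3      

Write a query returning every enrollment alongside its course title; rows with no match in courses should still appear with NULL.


LEFT JOIN keeps every row from enrollments (the left table); where course_id has no match in courses, the course columns become NULL. Walk through each enrollment:
  - enrollment 1 (Dana): course_id=1 -> matches Linear Algebra
  - enrollment 2 (Victor): course_id=NULL, no match -> kept with NULL
  - enrollment 3 (Alice): course_id=4 -> matches Databases
  - enrollment 4 (Xander): course_id=4 -> matches Databases
  - enrollment 5 (Helen): course_id=2 -> matches Economics
  - enrollment 6 (Tina): course_id=6 -> matches Statistics
  - enrollment 7 (Zoe): course_id=3 -> matches Physics
  - enrollment 8 (Leo): course_id=NULL, no match -> kept with NULL
All 8 rows appear; 2 have NULL course.

SQL:
SELECT a.student, b.title AS course
FROM enrollments a
LEFT JOIN courses b ON a.course_id = b.id

Result:
student | course        
--------+---------------
Dana    | Linear Algebra
Victor  | NULL          
Alice   | Databases     
Xander  | Databases     
Helen   | Economics     
Tina    | Statistics    
Zoe     | Physics       
Leo     | NULL          


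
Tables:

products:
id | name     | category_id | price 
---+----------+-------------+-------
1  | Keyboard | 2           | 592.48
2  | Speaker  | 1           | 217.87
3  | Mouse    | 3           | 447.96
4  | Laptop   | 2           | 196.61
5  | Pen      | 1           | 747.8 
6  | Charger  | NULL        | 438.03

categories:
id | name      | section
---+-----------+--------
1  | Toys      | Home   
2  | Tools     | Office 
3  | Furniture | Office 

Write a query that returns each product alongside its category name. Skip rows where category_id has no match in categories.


INNER JOIN keeps only products rows whose category_id matches an id in categories. Walk through each product:
  - product 1 (Keyboard): category_id=2 -> matches Tools
  - product 2 (Speaker): category_id=1 -> matches Toys
  - product 3 (Mouse): category_id=3 -> matches Furniture
  - product 4 (Laptop): category_id=2 -> matches Tools
  - product 5 (Pen): category_id=1 -> matches Toys
  - product 6 (Charger): category_id=NULL, no match -> dropped
So 1 of 6 rows is dropped.

SQL:
SELECT a.name, b.name AS category
FROM products a
INNER JOIN categories b ON a.category_id = b.id

Result:
name     | category 
---------+----------
Keyboard | Tools    
Speaker  | Toys     
Mouse    | Furniture
Laptop   | Tools    
Pen      | Toys     


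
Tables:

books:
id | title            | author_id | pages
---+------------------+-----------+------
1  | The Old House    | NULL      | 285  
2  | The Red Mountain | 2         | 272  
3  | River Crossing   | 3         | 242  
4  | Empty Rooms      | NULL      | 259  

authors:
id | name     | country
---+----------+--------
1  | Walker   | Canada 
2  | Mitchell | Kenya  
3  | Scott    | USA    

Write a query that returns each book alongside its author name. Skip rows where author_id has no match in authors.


INNER JOIN keeps only books rows whose author_id matches an id in authors. Walk through each book:
  - book 1 (The Old House): author_id=NULL, no match -> dropped
  - book 2 (The Red Mountain): author_id=2 -> matches Mitchell
  - book 3 (River Crossing): author_id=3 -> matches Scott
  - book 4 (Empty Rooms): author_id=NULL, no match -> dropped
So 2 of 4 rows are dropped.

SQL:
SELECT a.title, b.name AS author
FROM books a
INNER JOIN authors b ON a.author_id = b.id

Result:
title            | author  
-----------------+---------
The Red Mountain | Mitchell
River Crossing   | Scott   


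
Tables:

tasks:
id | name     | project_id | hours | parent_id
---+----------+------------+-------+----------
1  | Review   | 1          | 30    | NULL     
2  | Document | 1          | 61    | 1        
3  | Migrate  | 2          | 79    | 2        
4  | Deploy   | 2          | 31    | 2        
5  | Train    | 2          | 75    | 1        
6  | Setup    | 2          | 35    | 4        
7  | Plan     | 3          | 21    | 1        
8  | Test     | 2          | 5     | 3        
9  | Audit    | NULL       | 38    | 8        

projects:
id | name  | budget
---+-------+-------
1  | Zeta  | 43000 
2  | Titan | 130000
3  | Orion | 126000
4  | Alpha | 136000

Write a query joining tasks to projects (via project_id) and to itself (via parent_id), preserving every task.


Two LEFT JOINs from the same base table tasks: one to projects via project_id, one to tasks itself via parent_id. Both are LEFT so every task is preserved.
Match against projects:
  - task 1 (Review): project_id=1 -> matches Zeta
  - task 2 (Document): project_id=1 -> matches Zeta
  - task 3 (Migrate): project_id=2 -> matches Titan
  - task 4 (Deploy): project_id=2 -> matches Titan
  - task 5 (Train): project_id=2 -> matches Titan
  - task 6 (Setup): project_id=2 -> matches Titan
  - task 7 (Plan): project_id=3 -> matches Orion
  - task 8 (Test): project_id=2 -> matches Titan
  - task 9 (Audit): project_id=NULL, no match -> kept with NULL
Match against tasks (self):
  - task 1 (Review): parent_id=NULL -> NULL
  - task 2 (Document): parent_id=1 -> Review
  - task 3 (Migrate): parent_id=2 -> Document
  - task 4 (Deploy): parent_id=2 -> Document
  - task 5 (Train): parent_id=1 -> Review
  - task 6 (Setup): parent_id=4 -> Deploy
  - task 7 (Plan): parent_id=1 -> Review
  - task 8 (Test): parent_id=3 -> Migrate
  - task 9 (Audit): parent_id=8 -> Test

SQL:
SELECT a.name, b.name AS project, c.name AS parent
FROM tasks a
LEFT JOIN projects b ON a.project_id = b.id
LEFT JOIN tasks c ON a.parent_id = c.id

Result:
name     | project | parent  
---------+---------+---------
Review   | Zeta    | NULL    
Document | Zeta    | Review  
Migrate  | Titan   | Document
Deploy   | Titan   | Document
Train    | Titan   | Review  
Setup    | Titan   | Deploy  
Plan     | Orion   | Review  
Test     | Titan   | Migrate 
Audit    | NULL    | Test    


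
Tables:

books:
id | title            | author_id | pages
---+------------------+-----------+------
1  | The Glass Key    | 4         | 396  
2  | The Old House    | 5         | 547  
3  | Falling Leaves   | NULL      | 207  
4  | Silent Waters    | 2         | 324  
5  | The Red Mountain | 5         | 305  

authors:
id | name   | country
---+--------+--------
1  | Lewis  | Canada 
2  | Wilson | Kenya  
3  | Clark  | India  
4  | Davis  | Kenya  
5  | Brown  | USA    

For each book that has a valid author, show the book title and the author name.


INNER JOIN keeps only books rows whose author_id matches an id in authors. Walk through each book:
  - book 1 (The Glass Key): author_id=4 -> matches Davis
  - book 2 (The Old House): author_id=5 -> matches Brown
  - book 3 (Falling Leaves): author_id=NULL, no match -> dropped
  - book 4 (Silent Waters): author_id=2 -> matches Wilson
  - book 5 (The Red Mountain): author_id=5 -> matches Brown
So 1 of 5 rows is dropped.

SQL:
SELECT a.title, b.name AS author
FROM books a
INNER JOIN authors b ON a.author_id = b.id

Result:
title            | author
-----------------+-------
The Glass Key    | Davis 
The Old House    | Brown 
Silent Waters    | Wilson
The Red Mountain | Brown 


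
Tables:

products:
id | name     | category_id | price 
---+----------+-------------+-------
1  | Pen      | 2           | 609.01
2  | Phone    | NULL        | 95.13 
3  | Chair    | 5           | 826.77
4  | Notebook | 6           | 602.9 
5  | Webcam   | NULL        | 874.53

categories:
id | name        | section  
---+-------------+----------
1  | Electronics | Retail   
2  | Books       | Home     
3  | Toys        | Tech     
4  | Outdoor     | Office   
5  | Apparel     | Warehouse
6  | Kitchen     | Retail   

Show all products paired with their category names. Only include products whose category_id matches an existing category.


INNER JOIN keeps only products rows whose category_id matches an id in categories. Walk through each product:
  - product 1 (Pen): category_id=2 -> matches Books
  - product 2 (Phone): category_id=NULL, no match -> dropped
  - product 3 (Chair): category_id=5 -> matches Apparel
  - product 4 (Notebook): category_id=6 -> matches Kitchen
  - product 5 (Webcam): category_id=NULL, no match -> dropped
So 2 of 5 rows are dropped.

SQL:
SELECT a.name, b.name AS category
FROM products a
INNER JOIN categories b ON a.category_id = b.id

Result:
name     | category
---------+---------
Pen      | Books   
Chair    | Apparel 
Notebook | Kitchen 


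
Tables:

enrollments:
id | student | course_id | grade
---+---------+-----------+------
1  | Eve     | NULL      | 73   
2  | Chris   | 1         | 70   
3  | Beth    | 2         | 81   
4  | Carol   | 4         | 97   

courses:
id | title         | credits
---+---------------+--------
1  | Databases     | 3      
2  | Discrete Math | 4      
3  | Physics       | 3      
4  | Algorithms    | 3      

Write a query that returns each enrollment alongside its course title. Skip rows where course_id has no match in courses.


INNER JOIN keeps only enrollments rows whose course_id matches an id in courses. Walk through each enrollment:
  - enrollment 1 (Eve): course_id=NULL, no match -> dropped
  - enrollment 2 (Chris): course_id=1 -> matches Databases
  - enrollment 3 (Beth): course_id=2 -> matches Discrete Math
  - enrollment 4 (Carol): course_id=4 -> matches Algorithms
So 1 of 4 rows is dropped.

SQL:
SELECT a.student, b.title AS course
FROM enrollments a
INNER JOIN courses b ON a.course_id = b.id

Result:
student | course       
--------+--------------
Chris   | Databases    
Beth    | Discrete Math
Carol   | Algorithms   


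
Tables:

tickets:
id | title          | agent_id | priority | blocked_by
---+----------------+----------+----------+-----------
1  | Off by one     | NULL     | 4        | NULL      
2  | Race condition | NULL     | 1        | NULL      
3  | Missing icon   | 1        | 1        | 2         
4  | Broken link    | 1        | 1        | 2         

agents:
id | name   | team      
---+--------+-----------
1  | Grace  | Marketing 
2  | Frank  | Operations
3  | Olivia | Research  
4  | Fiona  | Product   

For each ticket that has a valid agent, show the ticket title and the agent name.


INNER JOIN keeps only tickets rows whose agent_id matches an id in agents. Walk through each ticket:
  - ticket 1 (Off by one): agent_id=NULL, no match -> dropped
  - ticket 2 (Race condition): agent_id=NULL, no match -> dropped
  - ticket 3 (Missing icon): agent_id=1 -> matches Grace
  - ticket 4 (Broken link): agent_id=1 -> matches Grace
So 2 of 4 rows are dropped.

SQL:
SELECT a.title, b.name AS agent
FROM tickets a
INNER JOIN agents b ON a.agent_id = b.id

Result:
title        | agent
-------------+------
Missing icon | Grace
Broken link  | Grace


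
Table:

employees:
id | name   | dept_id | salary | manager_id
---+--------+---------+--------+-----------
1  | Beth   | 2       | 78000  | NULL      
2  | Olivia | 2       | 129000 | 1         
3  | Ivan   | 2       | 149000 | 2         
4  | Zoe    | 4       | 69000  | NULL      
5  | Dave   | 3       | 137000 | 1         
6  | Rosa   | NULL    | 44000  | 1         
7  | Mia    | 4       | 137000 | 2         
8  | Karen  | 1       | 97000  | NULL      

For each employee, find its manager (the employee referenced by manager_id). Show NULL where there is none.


This is a self-join: employees is joined to a second copy of itself, matching each row's manager_id to another row's id. Use LEFT JOIN so rows with manager_id=NULL are kept.
  - employee 1 (Beth): manager_id=NULL -> NULL
  - employee 2 (Olivia): manager_id=1 -> Beth
  - employee 3 (Ivan): manager_id=2 -> Olivia
  - employee 4 (Zoe): manager_id=NULL -> NULL
  - employee 5 (Dave): manager_id=1 -> Beth
  - employee 6 (Rosa): manager_id=1 -> Beth
  - employee 7 (Mia): manager_id=2 -> Olivia
  - employee 8 (Karen): manager_id=NULL -> NULL

SQL:
SELECT a.name AS item, b.name AS manager
FROM employees a
LEFT JOIN employees b ON a.manager_id = b.id

Result:
item   | manager
-------+--------
Beth   | NULL   
Olivia | Beth   
Ivan   | Olivia 
Zoe    | NULL   
Dave   | Beth   
Rosa   | Beth   
Mia    | Olivia 
Karen  | NULL   
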